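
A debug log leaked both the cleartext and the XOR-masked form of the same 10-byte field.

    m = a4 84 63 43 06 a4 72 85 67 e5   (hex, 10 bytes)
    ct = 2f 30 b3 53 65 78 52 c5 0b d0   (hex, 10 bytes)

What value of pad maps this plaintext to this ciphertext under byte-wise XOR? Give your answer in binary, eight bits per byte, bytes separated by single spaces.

Since ct = m ⊕ pad, XORing both sides with m gives pad = m ⊕ ct.
10100100 xor 00101111 = 10001011
10000100 xor 00110000 = 10110100
01100011 xor 10110011 = 11010000
01000011 xor 01010011 = 00010000
00000110 xor 01100101 = 01100011
10100100 xor 01111000 = 11011100
01110010 xor 01010010 = 00100000
10000101 xor 11000101 = 01000000
01100111 xor 00001011 = 01101100
11100101 xor 11010000 = 00110101

10001011 10110100 11010000 00010000 01100011 11011100 00100000 01000000 01101100 00110101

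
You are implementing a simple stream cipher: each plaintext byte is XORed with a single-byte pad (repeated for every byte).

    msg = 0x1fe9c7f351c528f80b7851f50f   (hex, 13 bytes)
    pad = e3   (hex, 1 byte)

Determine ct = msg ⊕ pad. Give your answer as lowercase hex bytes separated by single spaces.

fc 0a 24 10 b2 26 cb 1b e8 9b b2 16 ec

The 1-byte key repeats, so the effective keystream is e3 e3 e3 e3 e3 e3 e3 e3 e3 e3 e3 e3 e3.
byte 0:  31 ⊕ 227 = 252
byte 1: 233 ⊕ 227 =  10
byte 2: 199 ⊕ 227 =  36
byte 3: 243 ⊕ 227 =  16
byte 4:  81 ⊕ 227 = 178
byte 5: 197 ⊕ 227 =  38
byte 6:  40 ⊕ 227 = 203
byte 7: 248 ⊕ 227 =  27
byte 8:  11 ⊕ 227 = 232
byte 9: 120 ⊕ 227 = 155
byte 10:  81 ⊕ 227 = 178
byte 11: 245 ⊕ 227 =  22
byte 12:  15 ⊕ 227 = 236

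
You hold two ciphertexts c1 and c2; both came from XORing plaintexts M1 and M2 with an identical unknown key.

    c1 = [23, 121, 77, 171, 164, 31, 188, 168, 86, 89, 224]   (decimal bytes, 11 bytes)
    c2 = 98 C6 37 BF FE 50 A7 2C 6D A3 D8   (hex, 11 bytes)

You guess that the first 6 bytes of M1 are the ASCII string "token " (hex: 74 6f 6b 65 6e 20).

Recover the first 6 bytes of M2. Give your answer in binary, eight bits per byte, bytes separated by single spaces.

11111011 11010000 00010001 01110001 00110100 01101111

First, c1 ⊕ c2 = (M1 ⊕ K) ⊕ (M2 ⊕ K) = M1 ⊕ M2, so the key drops out. Then M2 = (M1 ⊕ M2) ⊕ M1 over the first 6 bytes.
byte 0: (17 ⊕ 98) ⊕ 74 = 8f ⊕ 74 = fb
byte 1: (79 ⊕ c6) ⊕ 6f = bf ⊕ 6f = d0
byte 2: (4d ⊕ 37) ⊕ 6b = 7a ⊕ 6b = 11
byte 3: (ab ⊕ bf) ⊕ 65 = 14 ⊕ 65 = 71
byte 4: (a4 ⊕ fe) ⊕ 6e = 5a ⊕ 6e = 34
byte 5: (1f ⊕ 50) ⊕ 20 = 4f ⊕ 20 = 6f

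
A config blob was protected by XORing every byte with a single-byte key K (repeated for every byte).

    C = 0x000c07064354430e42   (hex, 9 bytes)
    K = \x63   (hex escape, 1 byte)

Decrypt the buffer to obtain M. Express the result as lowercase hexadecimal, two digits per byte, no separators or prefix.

The 1-byte key repeats, so the effective keystream is 63 63 63 63 63 63 63 63 63.
byte 0: 00 ⊕ 63 = 63
byte 1: 0c ⊕ 63 = 6f
byte 2: 07 ⊕ 63 = 64
byte 3: 06 ⊕ 63 = 65
byte 4: 43 ⊕ 63 = 20
byte 5: 54 ⊕ 63 = 37
byte 6: 43 ⊕ 63 = 20
byte 7: 0e ⊕ 63 = 6d
byte 8: 42 ⊕ 63 = 21

636f64652037206d21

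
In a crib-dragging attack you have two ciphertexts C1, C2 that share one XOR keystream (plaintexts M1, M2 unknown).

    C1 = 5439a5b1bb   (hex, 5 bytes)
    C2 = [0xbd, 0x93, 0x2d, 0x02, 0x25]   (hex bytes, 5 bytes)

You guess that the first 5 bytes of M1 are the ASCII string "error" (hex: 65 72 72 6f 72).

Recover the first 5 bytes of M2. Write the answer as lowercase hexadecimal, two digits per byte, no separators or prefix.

First, C1 ⊕ C2 = (M1 ⊕ K) ⊕ (M2 ⊕ K) = M1 ⊕ M2, so the key drops out. Then M2 = (M1 ⊕ M2) ⊕ M1 over the first 5 bytes.
byte 0: (54 xor bd) xor 65 = e9 xor 65 = 8c
byte 1: (39 xor 93) xor 72 = aa xor 72 = d8
byte 2: (a5 xor 2d) xor 72 = 88 xor 72 = fa
byte 3: (b1 xor 02) xor 6f = b3 xor 6f = dc
byte 4: (bb xor 25) xor 72 = 9e xor 72 = ec

8cd8fadcec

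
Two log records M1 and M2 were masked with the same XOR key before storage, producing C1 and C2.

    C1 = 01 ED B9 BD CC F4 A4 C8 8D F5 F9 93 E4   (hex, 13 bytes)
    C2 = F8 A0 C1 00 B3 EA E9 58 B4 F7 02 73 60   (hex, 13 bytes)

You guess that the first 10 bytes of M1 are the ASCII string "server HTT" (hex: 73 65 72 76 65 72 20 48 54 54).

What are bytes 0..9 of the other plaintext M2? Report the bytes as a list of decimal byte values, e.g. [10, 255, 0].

[138, 40, 10, 203, 26, 108, 109, 216, 109, 86]

First, C1 ⊕ C2 = (M1 ⊕ K) ⊕ (M2 ⊕ K) = M1 ⊕ M2, so the key drops out. Then M2 = (M1 ⊕ M2) ⊕ M1 over the first 10 bytes.
byte 0: (01 XOR f8) XOR 73 = f9 XOR 73 = 8a
byte 1: (ed XOR a0) XOR 65 = 4d XOR 65 = 28
byte 2: (b9 XOR c1) XOR 72 = 78 XOR 72 = 0a
byte 3: (bd XOR 00) XOR 76 = bd XOR 76 = cb
byte 4: (cc XOR b3) XOR 65 = 7f XOR 65 = 1a
byte 5: (f4 XOR ea) XOR 72 = 1e XOR 72 = 6c
byte 6: (a4 XOR e9) XOR 20 = 4d XOR 20 = 6d
byte 7: (c8 XOR 58) XOR 48 = 90 XOR 48 = d8
byte 8: (8d XOR b4) XOR 54 = 39 XOR 54 = 6d
byte 9: (f5 XOR f7) XOR 54 = 02 XOR 54 = 56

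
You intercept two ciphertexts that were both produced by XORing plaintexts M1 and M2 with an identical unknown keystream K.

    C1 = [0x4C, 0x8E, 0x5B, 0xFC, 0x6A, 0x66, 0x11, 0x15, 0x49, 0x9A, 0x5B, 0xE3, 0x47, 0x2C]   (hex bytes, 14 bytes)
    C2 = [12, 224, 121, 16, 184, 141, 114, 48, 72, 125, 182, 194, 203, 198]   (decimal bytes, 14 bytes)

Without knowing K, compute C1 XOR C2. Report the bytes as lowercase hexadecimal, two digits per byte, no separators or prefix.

C1 ⊕ C2 = (M1 ⊕ K) ⊕ (M2 ⊕ K) = M1 ⊕ M2 — the shared key cancels under XOR.
byte 0: 4c xor 0c = 40
byte 1: 8e xor e0 = 6e
byte 2: 5b xor 79 = 22
byte 3: fc xor 10 = ec
byte 4: 6a xor b8 = d2
byte 5: 66 xor 8d = eb
byte 6: 11 xor 72 = 63
byte 7: 15 xor 30 = 25
byte 8: 49 xor 48 = 01
byte 9: 9a xor 7d = e7
byte 10: 5b xor b6 = ed
byte 11: e3 xor c2 = 21
byte 12: 47 xor cb = 8c
byte 13: 2c xor c6 = ea

406e22ecd2eb632501e7ed218cea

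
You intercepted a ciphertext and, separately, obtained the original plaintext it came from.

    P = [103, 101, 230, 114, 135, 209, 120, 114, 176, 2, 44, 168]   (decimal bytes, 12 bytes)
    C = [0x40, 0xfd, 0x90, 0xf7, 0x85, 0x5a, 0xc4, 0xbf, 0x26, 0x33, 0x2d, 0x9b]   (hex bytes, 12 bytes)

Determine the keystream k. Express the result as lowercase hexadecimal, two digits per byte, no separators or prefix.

Since C = P ⊕ k, XORing both sides with P gives k = P ⊕ C.
byte 0: 67 ⊕ 40 = 27
byte 1: 65 ⊕ fd = 98
byte 2: e6 ⊕ 90 = 76
byte 3: 72 ⊕ f7 = 85
byte 4: 87 ⊕ 85 = 02
byte 5: d1 ⊕ 5a = 8b
byte 6: 78 ⊕ c4 = bc
byte 7: 72 ⊕ bf = cd
byte 8: b0 ⊕ 26 = 96
byte 9: 02 ⊕ 33 = 31
byte 10: 2c ⊕ 2d = 01
byte 11: a8 ⊕ 9b = 33

27987685028bbccd96310133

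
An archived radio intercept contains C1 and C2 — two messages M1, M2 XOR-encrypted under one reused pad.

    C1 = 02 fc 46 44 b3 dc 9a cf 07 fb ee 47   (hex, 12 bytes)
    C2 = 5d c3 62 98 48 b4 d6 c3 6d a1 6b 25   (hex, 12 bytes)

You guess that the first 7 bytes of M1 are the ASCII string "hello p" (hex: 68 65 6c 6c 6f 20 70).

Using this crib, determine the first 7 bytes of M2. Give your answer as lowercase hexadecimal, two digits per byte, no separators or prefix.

375a48b094483c

First, C1 ⊕ C2 = (M1 ⊕ K) ⊕ (M2 ⊕ K) = M1 ⊕ M2, so the key drops out. Then M2 = (M1 ⊕ M2) ⊕ M1 over the first 7 bytes.
byte 0: (02 XOR 5d) XOR 68 = 5f XOR 68 = 37
byte 1: (fc XOR c3) XOR 65 = 3f XOR 65 = 5a
byte 2: (46 XOR 62) XOR 6c = 24 XOR 6c = 48
byte 3: (44 XOR 98) XOR 6c = dc XOR 6c = b0
byte 4: (b3 XOR 48) XOR 6f = fb XOR 6f = 94
byte 5: (dc XOR b4) XOR 20 = 68 XOR 20 = 48
byte 6: (9a XOR d6) XOR 70 = 4c XOR 70 = 3c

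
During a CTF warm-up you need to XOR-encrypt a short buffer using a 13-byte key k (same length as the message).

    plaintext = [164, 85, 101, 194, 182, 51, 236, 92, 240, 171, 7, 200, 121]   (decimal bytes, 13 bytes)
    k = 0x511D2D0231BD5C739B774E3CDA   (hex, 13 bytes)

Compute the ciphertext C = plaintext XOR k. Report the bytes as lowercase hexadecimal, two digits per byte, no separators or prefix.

f54848c0878eb02f6bdc49f4a3

XOR is its own inverse, so applying the key byte-wise gives the result directly.
byte 0: a4 ^ 51 = f5
byte 1: 55 ^ 1d = 48
byte 2: 65 ^ 2d = 48
byte 3: c2 ^ 02 = c0
byte 4: b6 ^ 31 = 87
byte 5: 33 ^ bd = 8e
byte 6: ec ^ 5c = b0
byte 7: 5c ^ 73 = 2f
byte 8: f0 ^ 9b = 6b
byte 9: ab ^ 77 = dc
byte 10: 07 ^ 4e = 49
byte 11: c8 ^ 3c = f4
byte 12: 79 ^ da = a3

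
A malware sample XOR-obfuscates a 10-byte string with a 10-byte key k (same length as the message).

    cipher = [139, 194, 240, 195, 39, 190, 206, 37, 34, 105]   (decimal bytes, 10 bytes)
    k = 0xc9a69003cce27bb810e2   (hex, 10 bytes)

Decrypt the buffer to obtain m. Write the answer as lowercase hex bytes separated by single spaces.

42 64 60 c0 eb 5c b5 9d 32 8b

byte 0: 8b XOR c9 = 42
byte 1: c2 XOR a6 = 64
byte 2: f0 XOR 90 = 60
byte 3: c3 XOR 03 = c0
byte 4: 27 XOR cc = eb
byte 5: be XOR e2 = 5c
byte 6: ce XOR 7b = b5
byte 7: 25 XOR b8 = 9d
byte 8: 22 XOR 10 = 32
byte 9: 69 XOR e2 = 8b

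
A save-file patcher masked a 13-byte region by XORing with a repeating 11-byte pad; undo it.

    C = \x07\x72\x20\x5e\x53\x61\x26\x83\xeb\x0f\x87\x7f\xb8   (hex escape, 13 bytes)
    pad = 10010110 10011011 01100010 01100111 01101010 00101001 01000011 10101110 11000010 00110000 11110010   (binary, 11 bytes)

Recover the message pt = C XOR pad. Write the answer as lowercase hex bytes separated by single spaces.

91 e9 42 39 39 48 65 2d 29 3f 75 e9 23

The 11-byte key repeats, so the effective keystream is 96 9b 62 67 6a 29 43 ae c2 30 f2 96 9b.
byte 0: 07 ⊕ 96 = 91
byte 1: 72 ⊕ 9b = e9
byte 2: 20 ⊕ 62 = 42
byte 3: 5e ⊕ 67 = 39
byte 4: 53 ⊕ 6a = 39
byte 5: 61 ⊕ 29 = 48
byte 6: 26 ⊕ 43 = 65
byte 7: 83 ⊕ ae = 2d
byte 8: eb ⊕ c2 = 29
byte 9: 0f ⊕ 30 = 3f
byte 10: 87 ⊕ f2 = 75
byte 11: 7f ⊕ 96 = e9
byte 12: b8 ⊕ 9b = 23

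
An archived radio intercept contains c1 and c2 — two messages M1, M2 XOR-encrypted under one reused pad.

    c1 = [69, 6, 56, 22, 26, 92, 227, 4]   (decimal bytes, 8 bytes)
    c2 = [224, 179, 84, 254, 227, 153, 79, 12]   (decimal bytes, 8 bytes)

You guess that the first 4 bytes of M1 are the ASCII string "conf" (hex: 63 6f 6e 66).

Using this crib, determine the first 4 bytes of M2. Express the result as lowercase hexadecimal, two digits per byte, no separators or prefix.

First, c1 ⊕ c2 = (M1 ⊕ K) ⊕ (M2 ⊕ K) = M1 ⊕ M2, so the key drops out. Then M2 = (M1 ⊕ M2) ⊕ M1 over the first 4 bytes.
byte 0: (45 ⊕ e0) ⊕ 63 = a5 ⊕ 63 = c6
byte 1: (06 ⊕ b3) ⊕ 6f = b5 ⊕ 6f = da
byte 2: (38 ⊕ 54) ⊕ 6e = 6c ⊕ 6e = 02
byte 3: (16 ⊕ fe) ⊕ 66 = e8 ⊕ 66 = 8e

c6da028e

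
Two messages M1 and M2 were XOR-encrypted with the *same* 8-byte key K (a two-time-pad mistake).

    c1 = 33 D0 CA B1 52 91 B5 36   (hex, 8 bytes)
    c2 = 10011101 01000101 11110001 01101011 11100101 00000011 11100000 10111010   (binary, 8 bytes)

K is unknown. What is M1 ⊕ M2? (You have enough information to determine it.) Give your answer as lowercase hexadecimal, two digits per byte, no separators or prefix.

c1 ⊕ c2 = (M1 ⊕ K) ⊕ (M2 ⊕ K) = M1 ⊕ M2 — the shared key cancels under XOR.
byte 0:  51 XOR 157 = 174
byte 1: 208 XOR  69 = 149
byte 2: 202 XOR 241 =  59
byte 3: 177 XOR 107 = 218
byte 4:  82 XOR 229 = 183
byte 5: 145 XOR   3 = 146
byte 6: 181 XOR 224 =  85
byte 7:  54 XOR 186 = 140

ae953bdab792558c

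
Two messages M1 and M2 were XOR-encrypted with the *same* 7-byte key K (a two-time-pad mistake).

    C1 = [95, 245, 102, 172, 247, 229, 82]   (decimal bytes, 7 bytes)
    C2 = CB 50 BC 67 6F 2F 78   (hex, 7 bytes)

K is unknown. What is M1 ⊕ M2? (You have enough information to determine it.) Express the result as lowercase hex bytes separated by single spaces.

C1 ⊕ C2 = (M1 ⊕ K) ⊕ (M2 ⊕ K) = M1 ⊕ M2 — the shared key cancels under XOR.
byte 0: 5f ^ cb = 94
byte 1: f5 ^ 50 = a5
byte 2: 66 ^ bc = da
byte 3: ac ^ 67 = cb
byte 4: f7 ^ 6f = 98
byte 5: e5 ^ 2f = ca
byte 6: 52 ^ 78 = 2a

94 a5 da cb 98 ca 2a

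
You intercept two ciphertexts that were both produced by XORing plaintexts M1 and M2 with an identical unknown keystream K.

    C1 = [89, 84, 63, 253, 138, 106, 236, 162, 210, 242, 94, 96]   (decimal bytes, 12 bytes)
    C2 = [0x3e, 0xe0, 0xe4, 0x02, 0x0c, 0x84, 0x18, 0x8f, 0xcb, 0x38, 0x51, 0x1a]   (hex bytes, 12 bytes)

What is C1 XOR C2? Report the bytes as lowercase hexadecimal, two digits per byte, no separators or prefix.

C1 ⊕ C2 = (M1 ⊕ K) ⊕ (M2 ⊕ K) = M1 ⊕ M2 — the shared key cancels under XOR.
byte 0:  89 ^  62 = 103
byte 1:  84 ^ 224 = 180
byte 2:  63 ^ 228 = 219
byte 3: 253 ^   2 = 255
byte 4: 138 ^  12 = 134
byte 5: 106 ^ 132 = 238
byte 6: 236 ^  24 = 244
byte 7: 162 ^ 143 =  45
byte 8: 210 ^ 203 =  25
byte 9: 242 ^  56 = 202
byte 10:  94 ^  81 =  15
byte 11:  96 ^  26 = 122

67b4dbff86eef42d19ca0f7a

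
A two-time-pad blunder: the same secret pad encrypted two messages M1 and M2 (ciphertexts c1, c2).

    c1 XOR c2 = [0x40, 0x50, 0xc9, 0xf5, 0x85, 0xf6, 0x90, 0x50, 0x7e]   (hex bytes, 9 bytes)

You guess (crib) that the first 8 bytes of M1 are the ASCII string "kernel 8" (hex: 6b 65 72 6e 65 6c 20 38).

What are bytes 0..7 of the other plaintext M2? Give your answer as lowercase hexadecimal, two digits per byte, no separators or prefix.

2b35bb9be09ab068

Since c1 ⊕ c2 = M1 ⊕ M2, XORing with the guessed M1 bytes yields the corresponding M2 bytes: M2 = (c1 ⊕ c2) ⊕ M1.
01000000 ^ 01101011 = 00101011
01010000 ^ 01100101 = 00110101
11001001 ^ 01110010 = 10111011
11110101 ^ 01101110 = 10011011
10000101 ^ 01100101 = 11100000
11110110 ^ 01101100 = 10011010
10010000 ^ 00100000 = 10110000
01010000 ^ 00111000 = 01101000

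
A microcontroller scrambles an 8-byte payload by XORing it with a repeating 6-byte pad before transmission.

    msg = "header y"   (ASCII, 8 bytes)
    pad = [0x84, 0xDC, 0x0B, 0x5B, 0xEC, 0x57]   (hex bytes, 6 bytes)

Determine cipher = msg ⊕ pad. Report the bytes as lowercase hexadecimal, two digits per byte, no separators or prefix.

ecb96a3f8925a4a5

The 6-byte key repeats, so the effective keystream is 84 dc 0b 5b ec 57 84 dc.
byte 0: 68 ⊕ 84 = ec
byte 1: 65 ⊕ dc = b9
byte 2: 61 ⊕ 0b = 6a
byte 3: 64 ⊕ 5b = 3f
byte 4: 65 ⊕ ec = 89
byte 5: 72 ⊕ 57 = 25
byte 6: 20 ⊕ 84 = a4
byte 7: 79 ⊕ dc = a5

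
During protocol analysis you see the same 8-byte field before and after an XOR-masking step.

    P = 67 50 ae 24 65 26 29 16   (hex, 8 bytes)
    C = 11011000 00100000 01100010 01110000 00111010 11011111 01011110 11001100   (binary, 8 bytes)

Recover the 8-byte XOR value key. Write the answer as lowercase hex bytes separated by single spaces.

Since C = P ⊕ key, XORing both sides with P gives key = P ⊕ C.
67 XOR d8 = bf
50 XOR 20 = 70
ae XOR 62 = cc
24 XOR 70 = 54
65 XOR 3a = 5f
26 XOR df = f9
29 XOR 5e = 77
16 XOR cc = da

bf 70 cc 54 5f f9 77 da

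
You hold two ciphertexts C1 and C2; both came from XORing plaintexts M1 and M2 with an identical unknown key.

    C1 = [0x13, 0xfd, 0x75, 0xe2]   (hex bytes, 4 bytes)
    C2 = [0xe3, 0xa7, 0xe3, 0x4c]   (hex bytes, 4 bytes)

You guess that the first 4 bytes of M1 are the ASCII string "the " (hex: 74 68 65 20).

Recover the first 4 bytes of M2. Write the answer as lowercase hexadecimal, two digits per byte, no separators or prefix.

First, C1 ⊕ C2 = (M1 ⊕ K) ⊕ (M2 ⊕ K) = M1 ⊕ M2, so the key drops out. Then M2 = (M1 ⊕ M2) ⊕ M1 over the first 4 bytes.
byte 0: (13 ^ e3) ^ 74 = f0 ^ 74 = 84
byte 1: (fd ^ a7) ^ 68 = 5a ^ 68 = 32
byte 2: (75 ^ e3) ^ 65 = 96 ^ 65 = f3
byte 3: (e2 ^ 4c) ^ 20 = ae ^ 20 = 8e

8432f38e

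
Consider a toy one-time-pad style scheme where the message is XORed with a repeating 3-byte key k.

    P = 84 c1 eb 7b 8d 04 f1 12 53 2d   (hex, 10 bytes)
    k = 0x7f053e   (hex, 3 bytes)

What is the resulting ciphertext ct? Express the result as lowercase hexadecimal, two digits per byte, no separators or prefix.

fbc4d504883a8e176d52

The 3-byte key repeats, so the effective keystream is 7f 05 3e 7f 05 3e 7f 05 3e 7f.
byte 0: 84 ^ 7f = fb
byte 1: c1 ^ 05 = c4
byte 2: eb ^ 3e = d5
byte 3: 7b ^ 7f = 04
byte 4: 8d ^ 05 = 88
byte 5: 04 ^ 3e = 3a
byte 6: f1 ^ 7f = 8e
byte 7: 12 ^ 05 = 17
byte 8: 53 ^ 3e = 6d
byte 9: 2d ^ 7f = 52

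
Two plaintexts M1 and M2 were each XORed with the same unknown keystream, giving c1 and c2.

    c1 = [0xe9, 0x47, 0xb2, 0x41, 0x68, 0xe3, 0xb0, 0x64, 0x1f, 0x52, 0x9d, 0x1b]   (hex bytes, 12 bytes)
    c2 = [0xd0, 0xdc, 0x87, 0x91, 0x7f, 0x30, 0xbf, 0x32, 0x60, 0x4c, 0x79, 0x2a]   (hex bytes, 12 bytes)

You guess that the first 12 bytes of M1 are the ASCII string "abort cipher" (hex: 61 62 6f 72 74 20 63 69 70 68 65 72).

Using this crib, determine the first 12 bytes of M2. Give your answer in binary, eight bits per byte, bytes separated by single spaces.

01011000 11111001 01011010 10100010 01100011 11110011 01101100 00111111 00001111 01110110 10000001 01000011

First, c1 ⊕ c2 = (M1 ⊕ K) ⊕ (M2 ⊕ K) = M1 ⊕ M2, so the key drops out. Then M2 = (M1 ⊕ M2) ⊕ M1 over the first 12 bytes.
byte 0: (e9 xor d0) xor 61 = 39 xor 61 = 58
byte 1: (47 xor dc) xor 62 = 9b xor 62 = f9
byte 2: (b2 xor 87) xor 6f = 35 xor 6f = 5a
byte 3: (41 xor 91) xor 72 = d0 xor 72 = a2
byte 4: (68 xor 7f) xor 74 = 17 xor 74 = 63
byte 5: (e3 xor 30) xor 20 = d3 xor 20 = f3
byte 6: (b0 xor bf) xor 63 = 0f xor 63 = 6c
byte 7: (64 xor 32) xor 69 = 56 xor 69 = 3f
byte 8: (1f xor 60) xor 70 = 7f xor 70 = 0f
byte 9: (52 xor 4c) xor 68 = 1e xor 68 = 76
byte 10: (9d xor 79) xor 65 = e4 xor 65 = 81
byte 11: (1b xor 2a) xor 72 = 31 xor 72 = 43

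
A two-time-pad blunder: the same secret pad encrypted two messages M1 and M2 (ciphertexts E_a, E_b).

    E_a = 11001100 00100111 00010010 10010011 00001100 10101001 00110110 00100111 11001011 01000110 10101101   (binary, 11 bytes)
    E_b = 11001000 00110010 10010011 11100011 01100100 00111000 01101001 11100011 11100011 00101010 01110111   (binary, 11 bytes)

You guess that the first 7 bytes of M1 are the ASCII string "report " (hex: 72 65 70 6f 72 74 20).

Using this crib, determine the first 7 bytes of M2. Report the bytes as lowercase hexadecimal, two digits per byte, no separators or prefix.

7670f11f1ae57f

First, E_a ⊕ E_b = (M1 ⊕ K) ⊕ (M2 ⊕ K) = M1 ⊕ M2, so the key drops out. Then M2 = (M1 ⊕ M2) ⊕ M1 over the first 7 bytes.
byte 0: (cc XOR c8) XOR 72 = 04 XOR 72 = 76
byte 1: (27 XOR 32) XOR 65 = 15 XOR 65 = 70
byte 2: (12 XOR 93) XOR 70 = 81 XOR 70 = f1
byte 3: (93 XOR e3) XOR 6f = 70 XOR 6f = 1f
byte 4: (0c XOR 64) XOR 72 = 68 XOR 72 = 1a
byte 5: (a9 XOR 38) XOR 74 = 91 XOR 74 = e5
byte 6: (36 XOR 69) XOR 20 = 5f XOR 20 = 7f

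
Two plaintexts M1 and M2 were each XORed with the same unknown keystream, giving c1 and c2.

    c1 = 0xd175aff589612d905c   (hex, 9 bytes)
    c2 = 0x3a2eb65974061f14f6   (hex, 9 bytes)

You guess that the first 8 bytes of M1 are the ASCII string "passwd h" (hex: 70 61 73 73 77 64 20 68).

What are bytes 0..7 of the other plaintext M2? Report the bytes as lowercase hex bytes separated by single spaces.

9b 3a 6a df 8a 03 12 ec

First, c1 ⊕ c2 = (M1 ⊕ K) ⊕ (M2 ⊕ K) = M1 ⊕ M2, so the key drops out. Then M2 = (M1 ⊕ M2) ⊕ M1 over the first 8 bytes.
byte 0: (d1 XOR 3a) XOR 70 = eb XOR 70 = 9b
byte 1: (75 XOR 2e) XOR 61 = 5b XOR 61 = 3a
byte 2: (af XOR b6) XOR 73 = 19 XOR 73 = 6a
byte 3: (f5 XOR 59) XOR 73 = ac XOR 73 = df
byte 4: (89 XOR 74) XOR 77 = fd XOR 77 = 8a
byte 5: (61 XOR 06) XOR 64 = 67 XOR 64 = 03
byte 6: (2d XOR 1f) XOR 20 = 32 XOR 20 = 12
byte 7: (90 XOR 14) XOR 68 = 84 XOR 68 = ec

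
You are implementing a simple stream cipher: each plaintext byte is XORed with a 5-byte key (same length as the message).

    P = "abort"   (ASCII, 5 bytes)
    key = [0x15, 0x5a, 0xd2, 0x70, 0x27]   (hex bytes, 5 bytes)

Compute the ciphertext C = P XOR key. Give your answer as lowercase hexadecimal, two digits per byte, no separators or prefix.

XOR is its own inverse, so applying the key byte-wise gives the result directly.
byte 0: 61 xor 15 = 74
byte 1: 62 xor 5a = 38
byte 2: 6f xor d2 = bd
byte 3: 72 xor 70 = 02
byte 4: 74 xor 27 = 53

7438bd0253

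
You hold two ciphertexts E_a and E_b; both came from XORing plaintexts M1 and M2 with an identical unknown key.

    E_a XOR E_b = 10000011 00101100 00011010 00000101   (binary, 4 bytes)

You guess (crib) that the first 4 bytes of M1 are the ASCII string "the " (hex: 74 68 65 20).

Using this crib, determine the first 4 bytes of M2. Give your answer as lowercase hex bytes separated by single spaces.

Since E_a ⊕ E_b = M1 ⊕ M2, XORing with the guessed M1 bytes yields the corresponding M2 bytes: M2 = (E_a ⊕ E_b) ⊕ M1.
byte 0: 83 XOR 74 = f7
byte 1: 2c XOR 68 = 44
byte 2: 1a XOR 65 = 7f
byte 3: 05 XOR 20 = 25

f7 44 7f 25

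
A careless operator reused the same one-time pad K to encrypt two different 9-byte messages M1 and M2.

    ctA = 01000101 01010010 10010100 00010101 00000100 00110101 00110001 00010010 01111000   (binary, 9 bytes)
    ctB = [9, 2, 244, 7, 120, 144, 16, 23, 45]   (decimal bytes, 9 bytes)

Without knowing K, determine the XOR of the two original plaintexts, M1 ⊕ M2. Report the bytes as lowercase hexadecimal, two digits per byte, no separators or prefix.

4c5060127ca5210555

ctA ⊕ ctB = (M1 ⊕ K) ⊕ (M2 ⊕ K) = M1 ⊕ M2 — the shared key cancels under XOR.
byte 0: 45 ⊕ 09 = 4c
byte 1: 52 ⊕ 02 = 50
byte 2: 94 ⊕ f4 = 60
byte 3: 15 ⊕ 07 = 12
byte 4: 04 ⊕ 78 = 7c
byte 5: 35 ⊕ 90 = a5
byte 6: 31 ⊕ 10 = 21
byte 7: 12 ⊕ 17 = 05
byte 8: 78 ⊕ 2d = 55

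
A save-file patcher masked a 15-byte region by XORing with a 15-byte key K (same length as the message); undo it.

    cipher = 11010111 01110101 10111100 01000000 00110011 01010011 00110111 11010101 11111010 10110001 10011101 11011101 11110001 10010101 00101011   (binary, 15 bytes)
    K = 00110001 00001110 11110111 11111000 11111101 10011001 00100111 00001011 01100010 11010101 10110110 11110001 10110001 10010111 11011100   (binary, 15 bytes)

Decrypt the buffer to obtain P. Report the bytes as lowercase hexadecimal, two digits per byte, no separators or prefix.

d7 XOR 31 = e6
75 XOR 0e = 7b
bc XOR f7 = 4b
40 XOR f8 = b8
33 XOR fd = ce
53 XOR 99 = ca
37 XOR 27 = 10
d5 XOR 0b = de
fa XOR 62 = 98
b1 XOR d5 = 64
9d XOR b6 = 2b
dd XOR f1 = 2c
f1 XOR b1 = 40
95 XOR 97 = 02
2b XOR dc = f7

e67b4bb8ceca10de98642b2c4002f7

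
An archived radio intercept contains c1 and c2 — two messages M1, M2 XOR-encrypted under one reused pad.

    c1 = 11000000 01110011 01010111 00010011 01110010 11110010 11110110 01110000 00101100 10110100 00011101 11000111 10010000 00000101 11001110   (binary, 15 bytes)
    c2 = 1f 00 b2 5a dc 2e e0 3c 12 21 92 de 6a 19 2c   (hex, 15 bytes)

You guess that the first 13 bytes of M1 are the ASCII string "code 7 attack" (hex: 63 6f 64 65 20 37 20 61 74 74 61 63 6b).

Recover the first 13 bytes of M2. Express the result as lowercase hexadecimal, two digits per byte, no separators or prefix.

bc1c812c8eeb362d4ae1ee7a91

First, c1 ⊕ c2 = (M1 ⊕ K) ⊕ (M2 ⊕ K) = M1 ⊕ M2, so the key drops out. Then M2 = (M1 ⊕ M2) ⊕ M1 over the first 13 bytes.
byte 0: (c0 xor 1f) xor 63 = df xor 63 = bc
byte 1: (73 xor 00) xor 6f = 73 xor 6f = 1c
byte 2: (57 xor b2) xor 64 = e5 xor 64 = 81
byte 3: (13 xor 5a) xor 65 = 49 xor 65 = 2c
byte 4: (72 xor dc) xor 20 = ae xor 20 = 8e
byte 5: (f2 xor 2e) xor 37 = dc xor 37 = eb
byte 6: (f6 xor e0) xor 20 = 16 xor 20 = 36
byte 7: (70 xor 3c) xor 61 = 4c xor 61 = 2d
byte 8: (2c xor 12) xor 74 = 3e xor 74 = 4a
byte 9: (b4 xor 21) xor 74 = 95 xor 74 = e1
byte 10: (1d xor 92) xor 61 = 8f xor 61 = ee
byte 11: (c7 xor de) xor 63 = 19 xor 63 = 7a
byte 12: (90 xor 6a) xor 6b = fa xor 6b = 91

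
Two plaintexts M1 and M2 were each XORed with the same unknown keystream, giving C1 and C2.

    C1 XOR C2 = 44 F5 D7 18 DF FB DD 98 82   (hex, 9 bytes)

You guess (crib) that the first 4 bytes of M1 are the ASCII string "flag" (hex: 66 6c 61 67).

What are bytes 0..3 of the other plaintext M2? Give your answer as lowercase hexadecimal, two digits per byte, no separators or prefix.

2299b67f

Since C1 ⊕ C2 = M1 ⊕ M2, XORing with the guessed M1 bytes yields the corresponding M2 bytes: M2 = (C1 ⊕ C2) ⊕ M1.
byte 0: 44 ^ 66 = 22
byte 1: f5 ^ 6c = 99
byte 2: d7 ^ 61 = b6
byte 3: 18 ^ 67 = 7f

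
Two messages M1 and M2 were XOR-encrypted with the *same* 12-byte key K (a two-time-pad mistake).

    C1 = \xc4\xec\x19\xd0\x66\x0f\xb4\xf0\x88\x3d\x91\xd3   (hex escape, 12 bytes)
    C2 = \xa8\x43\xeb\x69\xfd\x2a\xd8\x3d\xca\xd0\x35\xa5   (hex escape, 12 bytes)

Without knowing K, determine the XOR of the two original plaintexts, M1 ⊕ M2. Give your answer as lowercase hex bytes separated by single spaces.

C1 ⊕ C2 = (M1 ⊕ K) ⊕ (M2 ⊕ K) = M1 ⊕ M2 — the shared key cancels under XOR.
c4 xor a8 = 6c
ec xor 43 = af
19 xor eb = f2
d0 xor 69 = b9
66 xor fd = 9b
0f xor 2a = 25
b4 xor d8 = 6c
f0 xor 3d = cd
88 xor ca = 42
3d xor d0 = ed
91 xor 35 = a4
d3 xor a5 = 76

6c af f2 b9 9b 25 6c cd 42 ed a4 76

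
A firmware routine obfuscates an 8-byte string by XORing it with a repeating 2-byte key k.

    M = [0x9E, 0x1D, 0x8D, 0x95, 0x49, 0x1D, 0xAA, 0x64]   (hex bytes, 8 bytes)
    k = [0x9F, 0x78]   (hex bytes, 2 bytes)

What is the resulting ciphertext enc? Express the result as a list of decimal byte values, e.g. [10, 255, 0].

[1, 101, 18, 237, 214, 101, 53, 28]

The 2-byte key repeats, so the effective keystream is 9f 78 9f 78 9f 78 9f 78.
byte 0: 9e ⊕ 9f = 01
byte 1: 1d ⊕ 78 = 65
byte 2: 8d ⊕ 9f = 12
byte 3: 95 ⊕ 78 = ed
byte 4: 49 ⊕ 9f = d6
byte 5: 1d ⊕ 78 = 65
byte 6: aa ⊕ 9f = 35
byte 7: 64 ⊕ 78 = 1c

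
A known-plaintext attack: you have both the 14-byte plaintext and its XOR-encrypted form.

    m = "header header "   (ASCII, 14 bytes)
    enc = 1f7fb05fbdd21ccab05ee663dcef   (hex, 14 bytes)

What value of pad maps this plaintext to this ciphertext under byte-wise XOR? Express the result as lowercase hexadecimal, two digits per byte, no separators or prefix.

Since enc = m ⊕ pad, XORing both sides with m gives pad = m ⊕ enc.
byte 0: 68 ^ 1f = 77
byte 1: 65 ^ 7f = 1a
byte 2: 61 ^ b0 = d1
byte 3: 64 ^ 5f = 3b
byte 4: 65 ^ bd = d8
byte 5: 72 ^ d2 = a0
byte 6: 20 ^ 1c = 3c
byte 7: 68 ^ ca = a2
byte 8: 65 ^ b0 = d5
byte 9: 61 ^ 5e = 3f
byte 10: 64 ^ e6 = 82
byte 11: 65 ^ 63 = 06
byte 12: 72 ^ dc = ae
byte 13: 20 ^ ef = cf

771ad13bd8a03ca2d53f8206aecf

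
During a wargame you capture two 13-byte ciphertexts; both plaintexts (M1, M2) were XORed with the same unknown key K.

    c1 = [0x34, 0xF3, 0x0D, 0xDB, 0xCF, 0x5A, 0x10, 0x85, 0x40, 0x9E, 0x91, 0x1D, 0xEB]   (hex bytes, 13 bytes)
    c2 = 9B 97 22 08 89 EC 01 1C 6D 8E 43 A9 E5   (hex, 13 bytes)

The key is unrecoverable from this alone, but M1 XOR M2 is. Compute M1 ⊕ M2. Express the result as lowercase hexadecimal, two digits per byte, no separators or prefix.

af642fd346b611992d10d2b40e

c1 ⊕ c2 = (M1 ⊕ K) ⊕ (M2 ⊕ K) = M1 ⊕ M2 — the shared key cancels under XOR.
byte 0: 34 ^ 9b = af
byte 1: f3 ^ 97 = 64
byte 2: 0d ^ 22 = 2f
byte 3: db ^ 08 = d3
byte 4: cf ^ 89 = 46
byte 5: 5a ^ ec = b6
byte 6: 10 ^ 01 = 11
byte 7: 85 ^ 1c = 99
byte 8: 40 ^ 6d = 2d
byte 9: 9e ^ 8e = 10
byte 10: 91 ^ 43 = d2
byte 11: 1d ^ a9 = b4
byte 12: eb ^ e5 = 0e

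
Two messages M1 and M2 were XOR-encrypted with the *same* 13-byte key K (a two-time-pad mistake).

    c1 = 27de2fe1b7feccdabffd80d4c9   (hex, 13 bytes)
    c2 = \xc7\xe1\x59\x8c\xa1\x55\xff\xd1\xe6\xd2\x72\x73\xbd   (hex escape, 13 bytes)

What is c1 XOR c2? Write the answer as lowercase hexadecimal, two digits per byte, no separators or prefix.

c1 ⊕ c2 = (M1 ⊕ K) ⊕ (M2 ⊕ K) = M1 ⊕ M2 — the shared key cancels under XOR.
 39 ⊕ 199 = 224
222 ⊕ 225 =  63
 47 ⊕  89 = 118
225 ⊕ 140 = 109
183 ⊕ 161 =  22
254 ⊕  85 = 171
204 ⊕ 255 =  51
218 ⊕ 209 =  11
191 ⊕ 230 =  89
253 ⊕ 210 =  47
128 ⊕ 114 = 242
212 ⊕ 115 = 167
201 ⊕ 189 = 116

e03f766d16ab330b592ff2a774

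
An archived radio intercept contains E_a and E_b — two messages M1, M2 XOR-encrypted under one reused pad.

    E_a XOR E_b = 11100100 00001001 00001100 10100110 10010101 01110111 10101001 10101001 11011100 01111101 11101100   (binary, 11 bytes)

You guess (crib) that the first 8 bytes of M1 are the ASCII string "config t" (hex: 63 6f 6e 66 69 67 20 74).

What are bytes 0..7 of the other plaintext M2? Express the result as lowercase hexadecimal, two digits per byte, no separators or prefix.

Since E_a ⊕ E_b = M1 ⊕ M2, XORing with the guessed M1 bytes yields the corresponding M2 bytes: M2 = (E_a ⊕ E_b) ⊕ M1.
e4 ^ 63 = 87
09 ^ 6f = 66
0c ^ 6e = 62
a6 ^ 66 = c0
95 ^ 69 = fc
77 ^ 67 = 10
a9 ^ 20 = 89
a9 ^ 74 = dd

876662c0fc1089dd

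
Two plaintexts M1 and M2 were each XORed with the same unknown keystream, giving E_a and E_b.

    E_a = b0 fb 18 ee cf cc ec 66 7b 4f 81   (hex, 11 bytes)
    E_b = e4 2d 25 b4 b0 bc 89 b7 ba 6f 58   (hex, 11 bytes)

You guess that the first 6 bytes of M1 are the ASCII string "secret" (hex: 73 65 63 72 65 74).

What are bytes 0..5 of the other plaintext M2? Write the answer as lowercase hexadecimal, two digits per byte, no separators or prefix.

First, E_a ⊕ E_b = (M1 ⊕ K) ⊕ (M2 ⊕ K) = M1 ⊕ M2, so the key drops out. Then M2 = (M1 ⊕ M2) ⊕ M1 over the first 6 bytes.
byte 0: (b0 ^ e4) ^ 73 = 54 ^ 73 = 27
byte 1: (fb ^ 2d) ^ 65 = d6 ^ 65 = b3
byte 2: (18 ^ 25) ^ 63 = 3d ^ 63 = 5e
byte 3: (ee ^ b4) ^ 72 = 5a ^ 72 = 28
byte 4: (cf ^ b0) ^ 65 = 7f ^ 65 = 1a
byte 5: (cc ^ bc) ^ 74 = 70 ^ 74 = 04

27b35e281a04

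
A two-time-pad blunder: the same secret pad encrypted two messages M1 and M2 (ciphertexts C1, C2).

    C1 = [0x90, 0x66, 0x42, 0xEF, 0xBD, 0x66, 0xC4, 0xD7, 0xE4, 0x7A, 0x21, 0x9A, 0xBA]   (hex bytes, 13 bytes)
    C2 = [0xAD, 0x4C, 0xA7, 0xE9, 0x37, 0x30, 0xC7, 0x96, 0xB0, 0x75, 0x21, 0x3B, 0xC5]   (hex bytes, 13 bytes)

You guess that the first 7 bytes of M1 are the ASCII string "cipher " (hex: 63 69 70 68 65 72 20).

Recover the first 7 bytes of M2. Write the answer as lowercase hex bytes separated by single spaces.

5e 43 95 6e ef 24 23

First, C1 ⊕ C2 = (M1 ⊕ K) ⊕ (M2 ⊕ K) = M1 ⊕ M2, so the key drops out. Then M2 = (M1 ⊕ M2) ⊕ M1 over the first 7 bytes.
byte 0: (90 ⊕ ad) ⊕ 63 = 3d ⊕ 63 = 5e
byte 1: (66 ⊕ 4c) ⊕ 69 = 2a ⊕ 69 = 43
byte 2: (42 ⊕ a7) ⊕ 70 = e5 ⊕ 70 = 95
byte 3: (ef ⊕ e9) ⊕ 68 = 06 ⊕ 68 = 6e
byte 4: (bd ⊕ 37) ⊕ 65 = 8a ⊕ 65 = ef
byte 5: (66 ⊕ 30) ⊕ 72 = 56 ⊕ 72 = 24
byte 6: (c4 ⊕ c7) ⊕ 20 = 03 ⊕ 20 = 23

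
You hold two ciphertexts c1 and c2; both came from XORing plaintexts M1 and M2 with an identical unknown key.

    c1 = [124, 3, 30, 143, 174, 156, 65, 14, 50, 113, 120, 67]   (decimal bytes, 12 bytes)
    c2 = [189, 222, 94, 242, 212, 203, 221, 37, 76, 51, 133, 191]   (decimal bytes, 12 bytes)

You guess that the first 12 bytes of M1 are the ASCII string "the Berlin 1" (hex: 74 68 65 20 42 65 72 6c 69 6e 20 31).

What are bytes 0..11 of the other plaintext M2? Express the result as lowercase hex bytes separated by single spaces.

First, c1 ⊕ c2 = (M1 ⊕ K) ⊕ (M2 ⊕ K) = M1 ⊕ M2, so the key drops out. Then M2 = (M1 ⊕ M2) ⊕ M1 over the first 12 bytes.
byte 0: (7c XOR bd) XOR 74 = c1 XOR 74 = b5
byte 1: (03 XOR de) XOR 68 = dd XOR 68 = b5
byte 2: (1e XOR 5e) XOR 65 = 40 XOR 65 = 25
byte 3: (8f XOR f2) XOR 20 = 7d XOR 20 = 5d
byte 4: (ae XOR d4) XOR 42 = 7a XOR 42 = 38
byte 5: (9c XOR cb) XOR 65 = 57 XOR 65 = 32
byte 6: (41 XOR dd) XOR 72 = 9c XOR 72 = ee
byte 7: (0e XOR 25) XOR 6c = 2b XOR 6c = 47
byte 8: (32 XOR 4c) XOR 69 = 7e XOR 69 = 17
byte 9: (71 XOR 33) XOR 6e = 42 XOR 6e = 2c
byte 10: (78 XOR 85) XOR 20 = fd XOR 20 = dd
byte 11: (43 XOR bf) XOR 31 = fc XOR 31 = cd

b5 b5 25 5d 38 32 ee 47 17 2c dd cd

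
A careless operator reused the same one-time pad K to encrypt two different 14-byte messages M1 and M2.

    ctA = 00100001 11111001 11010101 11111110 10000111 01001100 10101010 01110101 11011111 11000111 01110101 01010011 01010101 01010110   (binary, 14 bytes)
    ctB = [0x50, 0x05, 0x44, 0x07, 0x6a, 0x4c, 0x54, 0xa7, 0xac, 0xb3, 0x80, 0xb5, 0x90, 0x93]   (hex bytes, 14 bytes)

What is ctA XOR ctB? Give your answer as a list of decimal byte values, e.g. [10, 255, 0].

ctA ⊕ ctB = (M1 ⊕ K) ⊕ (M2 ⊕ K) = M1 ⊕ M2 — the shared key cancels under XOR.
21 ^ 50 = 71
f9 ^ 05 = fc
d5 ^ 44 = 91
fe ^ 07 = f9
87 ^ 6a = ed
4c ^ 4c = 00
aa ^ 54 = fe
75 ^ a7 = d2
df ^ ac = 73
c7 ^ b3 = 74
75 ^ 80 = f5
53 ^ b5 = e6
55 ^ 90 = c5
56 ^ 93 = c5

[113, 252, 145, 249, 237, 0, 254, 210, 115, 116, 245, 230, 197, 197]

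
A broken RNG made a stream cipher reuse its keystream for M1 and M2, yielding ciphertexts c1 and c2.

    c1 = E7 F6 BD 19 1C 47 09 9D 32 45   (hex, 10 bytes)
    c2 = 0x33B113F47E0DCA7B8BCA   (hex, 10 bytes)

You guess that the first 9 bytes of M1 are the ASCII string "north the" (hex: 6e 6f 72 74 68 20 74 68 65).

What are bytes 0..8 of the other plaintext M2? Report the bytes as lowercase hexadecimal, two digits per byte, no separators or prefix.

ba28dc990a6ab78edc

First, c1 ⊕ c2 = (M1 ⊕ K) ⊕ (M2 ⊕ K) = M1 ⊕ M2, so the key drops out. Then M2 = (M1 ⊕ M2) ⊕ M1 over the first 9 bytes.
byte 0: (e7 ^ 33) ^ 6e = d4 ^ 6e = ba
byte 1: (f6 ^ b1) ^ 6f = 47 ^ 6f = 28
byte 2: (bd ^ 13) ^ 72 = ae ^ 72 = dc
byte 3: (19 ^ f4) ^ 74 = ed ^ 74 = 99
byte 4: (1c ^ 7e) ^ 68 = 62 ^ 68 = 0a
byte 5: (47 ^ 0d) ^ 20 = 4a ^ 20 = 6a
byte 6: (09 ^ ca) ^ 74 = c3 ^ 74 = b7
byte 7: (9d ^ 7b) ^ 68 = e6 ^ 68 = 8e
byte 8: (32 ^ 8b) ^ 65 = b9 ^ 65 = dc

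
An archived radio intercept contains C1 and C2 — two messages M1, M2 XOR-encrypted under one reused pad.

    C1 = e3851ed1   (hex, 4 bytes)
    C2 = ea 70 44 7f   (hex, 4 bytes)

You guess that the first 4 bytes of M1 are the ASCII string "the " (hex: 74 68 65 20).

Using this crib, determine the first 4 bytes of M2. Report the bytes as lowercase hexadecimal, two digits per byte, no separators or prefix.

First, C1 ⊕ C2 = (M1 ⊕ K) ⊕ (M2 ⊕ K) = M1 ⊕ M2, so the key drops out. Then M2 = (M1 ⊕ M2) ⊕ M1 over the first 4 bytes.
byte 0: (e3 ⊕ ea) ⊕ 74 = 09 ⊕ 74 = 7d
byte 1: (85 ⊕ 70) ⊕ 68 = f5 ⊕ 68 = 9d
byte 2: (1e ⊕ 44) ⊕ 65 = 5a ⊕ 65 = 3f
byte 3: (d1 ⊕ 7f) ⊕ 20 = ae ⊕ 20 = 8e

7d9d3f8e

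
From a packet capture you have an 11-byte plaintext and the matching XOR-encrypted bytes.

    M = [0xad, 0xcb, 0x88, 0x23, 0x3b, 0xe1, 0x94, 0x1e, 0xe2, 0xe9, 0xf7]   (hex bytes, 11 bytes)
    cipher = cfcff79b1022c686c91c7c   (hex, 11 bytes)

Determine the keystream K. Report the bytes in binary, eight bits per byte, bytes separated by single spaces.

Since cipher = M ⊕ K, XORing both sides with M gives K = M ⊕ cipher.
ad ⊕ cf = 62
cb ⊕ cf = 04
88 ⊕ f7 = 7f
23 ⊕ 9b = b8
3b ⊕ 10 = 2b
e1 ⊕ 22 = c3
94 ⊕ c6 = 52
1e ⊕ 86 = 98
e2 ⊕ c9 = 2b
e9 ⊕ 1c = f5
f7 ⊕ 7c = 8b

01100010 00000100 01111111 10111000 00101011 11000011 01010010 10011000 00101011 11110101 10001011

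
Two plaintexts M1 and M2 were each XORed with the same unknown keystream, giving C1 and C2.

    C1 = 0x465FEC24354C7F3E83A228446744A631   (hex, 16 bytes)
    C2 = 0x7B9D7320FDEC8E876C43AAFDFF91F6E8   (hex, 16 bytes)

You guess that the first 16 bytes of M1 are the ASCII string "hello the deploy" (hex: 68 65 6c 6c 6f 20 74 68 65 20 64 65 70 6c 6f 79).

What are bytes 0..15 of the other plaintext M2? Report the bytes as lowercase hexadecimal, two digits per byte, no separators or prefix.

55a7f368a78085d18ac1e6dce8b93fa0

First, C1 ⊕ C2 = (M1 ⊕ K) ⊕ (M2 ⊕ K) = M1 ⊕ M2, so the key drops out. Then M2 = (M1 ⊕ M2) ⊕ M1 over the first 16 bytes.
byte 0: (46 ^ 7b) ^ 68 = 3d ^ 68 = 55
byte 1: (5f ^ 9d) ^ 65 = c2 ^ 65 = a7
byte 2: (ec ^ 73) ^ 6c = 9f ^ 6c = f3
byte 3: (24 ^ 20) ^ 6c = 04 ^ 6c = 68
byte 4: (35 ^ fd) ^ 6f = c8 ^ 6f = a7
byte 5: (4c ^ ec) ^ 20 = a0 ^ 20 = 80
byte 6: (7f ^ 8e) ^ 74 = f1 ^ 74 = 85
byte 7: (3e ^ 87) ^ 68 = b9 ^ 68 = d1
byte 8: (83 ^ 6c) ^ 65 = ef ^ 65 = 8a
byte 9: (a2 ^ 43) ^ 20 = e1 ^ 20 = c1
byte 10: (28 ^ aa) ^ 64 = 82 ^ 64 = e6
byte 11: (44 ^ fd) ^ 65 = b9 ^ 65 = dc
byte 12: (67 ^ ff) ^ 70 = 98 ^ 70 = e8
byte 13: (44 ^ 91) ^ 6c = d5 ^ 6c = b9
byte 14: (a6 ^ f6) ^ 6f = 50 ^ 6f = 3f
byte 15: (31 ^ e8) ^ 79 = d9 ^ 79 = a0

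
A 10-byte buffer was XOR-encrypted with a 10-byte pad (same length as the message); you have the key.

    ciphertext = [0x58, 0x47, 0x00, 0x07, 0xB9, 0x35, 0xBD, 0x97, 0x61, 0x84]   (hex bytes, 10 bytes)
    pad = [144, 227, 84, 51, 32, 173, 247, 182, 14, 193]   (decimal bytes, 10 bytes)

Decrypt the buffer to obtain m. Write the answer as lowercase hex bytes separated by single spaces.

c8 a4 54 34 99 98 4a 21 6f 45

58 XOR 90 = c8
47 XOR e3 = a4
00 XOR 54 = 54
07 XOR 33 = 34
b9 XOR 20 = 99
35 XOR ad = 98
bd XOR f7 = 4a
97 XOR b6 = 21
61 XOR 0e = 6f
84 XOR c1 = 45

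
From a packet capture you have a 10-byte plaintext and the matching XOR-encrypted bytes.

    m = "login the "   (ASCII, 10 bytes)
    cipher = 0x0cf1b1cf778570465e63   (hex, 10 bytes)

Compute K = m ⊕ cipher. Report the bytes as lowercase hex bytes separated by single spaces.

Since cipher = m ⊕ K, XORing both sides with m gives K = m ⊕ cipher.
byte 0: 6c xor 0c = 60
byte 1: 6f xor f1 = 9e
byte 2: 67 xor b1 = d6
byte 3: 69 xor cf = a6
byte 4: 6e xor 77 = 19
byte 5: 20 xor 85 = a5
byte 6: 74 xor 70 = 04
byte 7: 68 xor 46 = 2e
byte 8: 65 xor 5e = 3b
byte 9: 20 xor 63 = 43

60 9e d6 a6 19 a5 04 2e 3b 43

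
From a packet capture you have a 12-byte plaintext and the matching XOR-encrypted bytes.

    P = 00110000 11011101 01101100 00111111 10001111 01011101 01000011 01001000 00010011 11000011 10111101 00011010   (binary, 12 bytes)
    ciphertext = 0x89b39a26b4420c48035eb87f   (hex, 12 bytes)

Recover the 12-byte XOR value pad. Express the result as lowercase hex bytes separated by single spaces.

b9 6e f6 19 3b 1f 4f 00 10 9d 05 65

Since ciphertext = P ⊕ pad, XORing both sides with P gives pad = P ⊕ ciphertext.
30 XOR 89 = b9
dd XOR b3 = 6e
6c XOR 9a = f6
3f XOR 26 = 19
8f XOR b4 = 3b
5d XOR 42 = 1f
43 XOR 0c = 4f
48 XOR 48 = 00
13 XOR 03 = 10
c3 XOR 5e = 9d
bd XOR b8 = 05
1a XOR 7f = 65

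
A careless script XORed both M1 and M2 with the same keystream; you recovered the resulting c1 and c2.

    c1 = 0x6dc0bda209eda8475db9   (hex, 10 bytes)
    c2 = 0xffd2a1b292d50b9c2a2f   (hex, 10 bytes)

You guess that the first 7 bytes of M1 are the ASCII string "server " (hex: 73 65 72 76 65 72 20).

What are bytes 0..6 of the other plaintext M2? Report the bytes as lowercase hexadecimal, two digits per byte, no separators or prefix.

e1776e66fe4a83

First, c1 ⊕ c2 = (M1 ⊕ K) ⊕ (M2 ⊕ K) = M1 ⊕ M2, so the key drops out. Then M2 = (M1 ⊕ M2) ⊕ M1 over the first 7 bytes.
byte 0: (6d XOR ff) XOR 73 = 92 XOR 73 = e1
byte 1: (c0 XOR d2) XOR 65 = 12 XOR 65 = 77
byte 2: (bd XOR a1) XOR 72 = 1c XOR 72 = 6e
byte 3: (a2 XOR b2) XOR 76 = 10 XOR 76 = 66
byte 4: (09 XOR 92) XOR 65 = 9b XOR 65 = fe
byte 5: (ed XOR d5) XOR 72 = 38 XOR 72 = 4a
byte 6: (a8 XOR 0b) XOR 20 = a3 XOR 20 = 83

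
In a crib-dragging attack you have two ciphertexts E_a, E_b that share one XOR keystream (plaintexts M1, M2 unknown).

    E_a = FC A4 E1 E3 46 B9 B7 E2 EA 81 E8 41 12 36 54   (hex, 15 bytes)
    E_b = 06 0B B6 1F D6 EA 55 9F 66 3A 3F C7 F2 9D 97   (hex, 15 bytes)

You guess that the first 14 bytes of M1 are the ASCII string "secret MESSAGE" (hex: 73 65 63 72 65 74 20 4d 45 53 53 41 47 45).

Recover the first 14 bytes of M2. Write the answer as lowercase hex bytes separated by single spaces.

First, E_a ⊕ E_b = (M1 ⊕ K) ⊕ (M2 ⊕ K) = M1 ⊕ M2, so the key drops out. Then M2 = (M1 ⊕ M2) ⊕ M1 over the first 14 bytes.
byte 0: (fc XOR 06) XOR 73 = fa XOR 73 = 89
byte 1: (a4 XOR 0b) XOR 65 = af XOR 65 = ca
byte 2: (e1 XOR b6) XOR 63 = 57 XOR 63 = 34
byte 3: (e3 XOR 1f) XOR 72 = fc XOR 72 = 8e
byte 4: (46 XOR d6) XOR 65 = 90 XOR 65 = f5
byte 5: (b9 XOR ea) XOR 74 = 53 XOR 74 = 27
byte 6: (b7 XOR 55) XOR 20 = e2 XOR 20 = c2
byte 7: (e2 XOR 9f) XOR 4d = 7d XOR 4d = 30
byte 8: (ea XOR 66) XOR 45 = 8c XOR 45 = c9
byte 9: (81 XOR 3a) XOR 53 = bb XOR 53 = e8
byte 10: (e8 XOR 3f) XOR 53 = d7 XOR 53 = 84
byte 11: (41 XOR c7) XOR 41 = 86 XOR 41 = c7
byte 12: (12 XOR f2) XOR 47 = e0 XOR 47 = a7
byte 13: (36 XOR 9d) XOR 45 = ab XOR 45 = ee

89 ca 34 8e f5 27 c2 30 c9 e8 84 c7 a7 ee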